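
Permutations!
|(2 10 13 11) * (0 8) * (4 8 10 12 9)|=|(0 10 13 11 2 12 9 4 8)|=9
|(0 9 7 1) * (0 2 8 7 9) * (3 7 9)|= 6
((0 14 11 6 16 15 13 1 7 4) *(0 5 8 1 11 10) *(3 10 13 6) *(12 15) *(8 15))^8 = (0 13 3)(1 8 12 16 6 15 5 4 7)(10 14 11)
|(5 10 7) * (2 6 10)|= |(2 6 10 7 5)|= 5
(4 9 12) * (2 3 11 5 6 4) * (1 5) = (1 5 6 4 9 12 2 3 11) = [0, 5, 3, 11, 9, 6, 4, 7, 8, 12, 10, 1, 2]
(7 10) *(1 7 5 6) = (1 7 10 5 6) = [0, 7, 2, 3, 4, 6, 1, 10, 8, 9, 5]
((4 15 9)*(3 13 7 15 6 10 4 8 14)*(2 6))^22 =((2 6 10 4)(3 13 7 15 9 8 14))^22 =(2 10)(3 13 7 15 9 8 14)(4 6)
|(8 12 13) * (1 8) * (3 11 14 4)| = 4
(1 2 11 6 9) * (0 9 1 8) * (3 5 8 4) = (0 9 4 3 5 8)(1 2 11 6) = [9, 2, 11, 5, 3, 8, 1, 7, 0, 4, 10, 6]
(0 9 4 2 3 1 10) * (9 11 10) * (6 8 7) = [11, 9, 3, 1, 2, 5, 8, 6, 7, 4, 0, 10] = (0 11 10)(1 9 4 2 3)(6 8 7)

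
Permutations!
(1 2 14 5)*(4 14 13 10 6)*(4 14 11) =(1 2 13 10 6 14 5)(4 11) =[0, 2, 13, 3, 11, 1, 14, 7, 8, 9, 6, 4, 12, 10, 5]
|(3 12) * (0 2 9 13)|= |(0 2 9 13)(3 12)|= 4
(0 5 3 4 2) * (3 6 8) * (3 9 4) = (0 5 6 8 9 4 2) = [5, 1, 0, 3, 2, 6, 8, 7, 9, 4]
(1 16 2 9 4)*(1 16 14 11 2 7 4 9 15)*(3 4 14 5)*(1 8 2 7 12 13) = (1 5 3 4 16 12 13)(2 15 8)(7 14 11) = [0, 5, 15, 4, 16, 3, 6, 14, 2, 9, 10, 7, 13, 1, 11, 8, 12]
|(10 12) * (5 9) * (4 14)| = |(4 14)(5 9)(10 12)| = 2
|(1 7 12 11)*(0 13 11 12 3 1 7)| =6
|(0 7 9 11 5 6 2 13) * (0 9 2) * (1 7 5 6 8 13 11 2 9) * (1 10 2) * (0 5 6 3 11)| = 42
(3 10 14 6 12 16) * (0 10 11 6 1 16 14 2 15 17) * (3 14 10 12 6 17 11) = (0 12 10 2 15 11 17)(1 16 14) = [12, 16, 15, 3, 4, 5, 6, 7, 8, 9, 2, 17, 10, 13, 1, 11, 14, 0]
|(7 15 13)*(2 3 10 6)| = |(2 3 10 6)(7 15 13)| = 12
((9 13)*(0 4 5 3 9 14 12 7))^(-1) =((0 4 5 3 9 13 14 12 7))^(-1) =(0 7 12 14 13 9 3 5 4)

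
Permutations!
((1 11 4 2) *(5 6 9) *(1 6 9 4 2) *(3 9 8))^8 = (1 6 11 4 2)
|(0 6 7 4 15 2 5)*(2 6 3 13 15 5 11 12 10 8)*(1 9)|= |(0 3 13 15 6 7 4 5)(1 9)(2 11 12 10 8)|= 40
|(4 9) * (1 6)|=2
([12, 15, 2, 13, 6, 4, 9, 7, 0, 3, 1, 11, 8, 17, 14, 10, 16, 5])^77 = [8, 10, 2, 3, 4, 5, 6, 7, 12, 9, 15, 11, 0, 13, 14, 1, 16, 17]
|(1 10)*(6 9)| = 2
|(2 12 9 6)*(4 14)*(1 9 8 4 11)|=9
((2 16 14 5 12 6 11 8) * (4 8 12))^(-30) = ((2 16 14 5 4 8)(6 11 12))^(-30) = (16)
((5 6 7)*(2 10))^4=(10)(5 6 7)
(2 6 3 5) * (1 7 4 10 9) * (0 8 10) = (0 8 10 9 1 7 4)(2 6 3 5) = [8, 7, 6, 5, 0, 2, 3, 4, 10, 1, 9]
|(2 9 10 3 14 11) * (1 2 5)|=|(1 2 9 10 3 14 11 5)|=8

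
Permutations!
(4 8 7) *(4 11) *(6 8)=(4 6 8 7 11)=[0, 1, 2, 3, 6, 5, 8, 11, 7, 9, 10, 4]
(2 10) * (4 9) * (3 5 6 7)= (2 10)(3 5 6 7)(4 9)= [0, 1, 10, 5, 9, 6, 7, 3, 8, 4, 2]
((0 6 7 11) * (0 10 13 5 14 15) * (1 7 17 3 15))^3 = ((0 6 17 3 15)(1 7 11 10 13 5 14))^3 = (0 3 6 15 17)(1 10 14 11 5 7 13)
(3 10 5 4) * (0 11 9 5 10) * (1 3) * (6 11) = [6, 3, 2, 0, 1, 4, 11, 7, 8, 5, 10, 9] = (0 6 11 9 5 4 1 3)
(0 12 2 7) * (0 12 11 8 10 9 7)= [11, 1, 0, 3, 4, 5, 6, 12, 10, 7, 9, 8, 2]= (0 11 8 10 9 7 12 2)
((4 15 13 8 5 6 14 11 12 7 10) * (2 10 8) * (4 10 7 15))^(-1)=((2 7 8 5 6 14 11 12 15 13))^(-1)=(2 13 15 12 11 14 6 5 8 7)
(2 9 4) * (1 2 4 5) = [0, 2, 9, 3, 4, 1, 6, 7, 8, 5] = (1 2 9 5)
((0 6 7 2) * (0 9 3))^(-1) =((0 6 7 2 9 3))^(-1) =(0 3 9 2 7 6)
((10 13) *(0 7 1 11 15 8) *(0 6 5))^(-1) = (0 5 6 8 15 11 1 7)(10 13)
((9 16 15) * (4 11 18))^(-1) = ((4 11 18)(9 16 15))^(-1) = (4 18 11)(9 15 16)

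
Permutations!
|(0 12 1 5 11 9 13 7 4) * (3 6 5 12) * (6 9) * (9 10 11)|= 10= |(0 3 10 11 6 5 9 13 7 4)(1 12)|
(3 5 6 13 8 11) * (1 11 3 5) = (1 11 5 6 13 8 3) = [0, 11, 2, 1, 4, 6, 13, 7, 3, 9, 10, 5, 12, 8]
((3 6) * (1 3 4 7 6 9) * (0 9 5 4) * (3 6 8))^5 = (0 9 1 6)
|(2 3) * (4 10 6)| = 6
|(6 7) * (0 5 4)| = 6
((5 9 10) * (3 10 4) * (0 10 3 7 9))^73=((0 10 5)(4 7 9))^73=(0 10 5)(4 7 9)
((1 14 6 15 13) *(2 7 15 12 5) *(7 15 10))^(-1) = ((1 14 6 12 5 2 15 13)(7 10))^(-1) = (1 13 15 2 5 12 6 14)(7 10)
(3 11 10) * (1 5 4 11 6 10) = [0, 5, 2, 6, 11, 4, 10, 7, 8, 9, 3, 1] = (1 5 4 11)(3 6 10)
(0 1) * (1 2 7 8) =[2, 0, 7, 3, 4, 5, 6, 8, 1] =(0 2 7 8 1)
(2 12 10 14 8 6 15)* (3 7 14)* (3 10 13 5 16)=(2 12 13 5 16 3 7 14 8 6 15)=[0, 1, 12, 7, 4, 16, 15, 14, 6, 9, 10, 11, 13, 5, 8, 2, 3]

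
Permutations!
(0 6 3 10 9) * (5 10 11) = (0 6 3 11 5 10 9) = [6, 1, 2, 11, 4, 10, 3, 7, 8, 0, 9, 5]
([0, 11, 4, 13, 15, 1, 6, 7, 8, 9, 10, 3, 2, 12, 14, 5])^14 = (1 2 11 4 3 15 13 5 12)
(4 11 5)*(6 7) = (4 11 5)(6 7) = [0, 1, 2, 3, 11, 4, 7, 6, 8, 9, 10, 5]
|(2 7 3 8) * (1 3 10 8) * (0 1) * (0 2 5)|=|(0 1 3 2 7 10 8 5)|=8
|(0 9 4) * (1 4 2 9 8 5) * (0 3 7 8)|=6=|(1 4 3 7 8 5)(2 9)|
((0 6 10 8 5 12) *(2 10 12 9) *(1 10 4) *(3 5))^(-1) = ((0 6 12)(1 10 8 3 5 9 2 4))^(-1) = (0 12 6)(1 4 2 9 5 3 8 10)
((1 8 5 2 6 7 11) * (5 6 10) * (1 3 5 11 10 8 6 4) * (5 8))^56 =(11)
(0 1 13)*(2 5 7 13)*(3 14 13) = (0 1 2 5 7 3 14 13) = [1, 2, 5, 14, 4, 7, 6, 3, 8, 9, 10, 11, 12, 0, 13]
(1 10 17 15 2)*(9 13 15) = (1 10 17 9 13 15 2) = [0, 10, 1, 3, 4, 5, 6, 7, 8, 13, 17, 11, 12, 15, 14, 2, 16, 9]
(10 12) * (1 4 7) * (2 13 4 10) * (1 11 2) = (1 10 12)(2 13 4 7 11) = [0, 10, 13, 3, 7, 5, 6, 11, 8, 9, 12, 2, 1, 4]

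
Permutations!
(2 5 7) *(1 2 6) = [0, 2, 5, 3, 4, 7, 1, 6] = (1 2 5 7 6)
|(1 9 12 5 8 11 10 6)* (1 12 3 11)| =9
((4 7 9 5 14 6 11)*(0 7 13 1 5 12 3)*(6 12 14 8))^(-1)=((0 7 9 14 12 3)(1 5 8 6 11 4 13))^(-1)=(0 3 12 14 9 7)(1 13 4 11 6 8 5)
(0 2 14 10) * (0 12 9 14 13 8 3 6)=(0 2 13 8 3 6)(9 14 10 12)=[2, 1, 13, 6, 4, 5, 0, 7, 3, 14, 12, 11, 9, 8, 10]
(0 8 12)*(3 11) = (0 8 12)(3 11) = [8, 1, 2, 11, 4, 5, 6, 7, 12, 9, 10, 3, 0]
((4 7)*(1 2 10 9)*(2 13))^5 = (13)(4 7)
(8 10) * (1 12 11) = (1 12 11)(8 10) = [0, 12, 2, 3, 4, 5, 6, 7, 10, 9, 8, 1, 11]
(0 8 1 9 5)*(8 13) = (0 13 8 1 9 5) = [13, 9, 2, 3, 4, 0, 6, 7, 1, 5, 10, 11, 12, 8]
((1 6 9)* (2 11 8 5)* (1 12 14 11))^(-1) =(1 2 5 8 11 14 12 9 6)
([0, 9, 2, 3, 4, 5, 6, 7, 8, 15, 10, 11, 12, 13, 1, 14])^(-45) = (1 14 15 9)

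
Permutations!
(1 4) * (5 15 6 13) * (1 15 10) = [0, 4, 2, 3, 15, 10, 13, 7, 8, 9, 1, 11, 12, 5, 14, 6] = (1 4 15 6 13 5 10)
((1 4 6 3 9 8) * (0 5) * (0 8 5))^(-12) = ((1 4 6 3 9 5 8))^(-12) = (1 6 9 8 4 3 5)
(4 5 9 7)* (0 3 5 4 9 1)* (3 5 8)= [5, 0, 2, 8, 4, 1, 6, 9, 3, 7]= (0 5 1)(3 8)(7 9)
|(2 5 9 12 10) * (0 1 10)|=7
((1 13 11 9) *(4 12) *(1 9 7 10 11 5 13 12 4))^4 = ((1 12)(5 13)(7 10 11))^4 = (13)(7 10 11)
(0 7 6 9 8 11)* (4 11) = (0 7 6 9 8 4 11) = [7, 1, 2, 3, 11, 5, 9, 6, 4, 8, 10, 0]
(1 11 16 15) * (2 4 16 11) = (1 2 4 16 15) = [0, 2, 4, 3, 16, 5, 6, 7, 8, 9, 10, 11, 12, 13, 14, 1, 15]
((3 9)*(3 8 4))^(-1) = (3 4 8 9)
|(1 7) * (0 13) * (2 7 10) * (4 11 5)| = |(0 13)(1 10 2 7)(4 11 5)| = 12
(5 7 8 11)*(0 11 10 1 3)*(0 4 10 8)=(0 11 5 7)(1 3 4 10)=[11, 3, 2, 4, 10, 7, 6, 0, 8, 9, 1, 5]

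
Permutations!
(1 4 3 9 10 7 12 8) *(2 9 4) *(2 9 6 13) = [0, 9, 6, 4, 3, 5, 13, 12, 1, 10, 7, 11, 8, 2] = (1 9 10 7 12 8)(2 6 13)(3 4)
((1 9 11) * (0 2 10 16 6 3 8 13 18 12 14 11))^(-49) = (0 13)(1 3)(2 18)(6 11)(8 9)(10 12)(14 16)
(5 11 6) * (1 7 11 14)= [0, 7, 2, 3, 4, 14, 5, 11, 8, 9, 10, 6, 12, 13, 1]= (1 7 11 6 5 14)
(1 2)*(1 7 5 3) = (1 2 7 5 3) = [0, 2, 7, 1, 4, 3, 6, 5]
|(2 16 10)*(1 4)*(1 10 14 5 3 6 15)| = |(1 4 10 2 16 14 5 3 6 15)| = 10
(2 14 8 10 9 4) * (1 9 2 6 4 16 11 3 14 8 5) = (1 9 16 11 3 14 5)(2 8 10)(4 6) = [0, 9, 8, 14, 6, 1, 4, 7, 10, 16, 2, 3, 12, 13, 5, 15, 11]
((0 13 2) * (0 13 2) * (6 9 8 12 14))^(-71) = ((0 2 13)(6 9 8 12 14))^(-71) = (0 2 13)(6 14 12 8 9)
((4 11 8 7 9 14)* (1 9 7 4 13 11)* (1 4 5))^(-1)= (1 5 8 11 13 14 9)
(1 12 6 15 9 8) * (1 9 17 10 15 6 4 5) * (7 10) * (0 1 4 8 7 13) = [1, 12, 2, 3, 5, 4, 6, 10, 9, 7, 15, 11, 8, 0, 14, 17, 16, 13] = (0 1 12 8 9 7 10 15 17 13)(4 5)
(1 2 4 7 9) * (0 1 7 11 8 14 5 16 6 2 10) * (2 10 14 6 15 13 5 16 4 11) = (0 1 14 16 15 13 5 4 2 11 8 6 10)(7 9) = [1, 14, 11, 3, 2, 4, 10, 9, 6, 7, 0, 8, 12, 5, 16, 13, 15]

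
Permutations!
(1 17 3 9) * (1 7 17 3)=[0, 3, 2, 9, 4, 5, 6, 17, 8, 7, 10, 11, 12, 13, 14, 15, 16, 1]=(1 3 9 7 17)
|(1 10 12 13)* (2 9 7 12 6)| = |(1 10 6 2 9 7 12 13)| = 8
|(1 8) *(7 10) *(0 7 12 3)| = |(0 7 10 12 3)(1 8)| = 10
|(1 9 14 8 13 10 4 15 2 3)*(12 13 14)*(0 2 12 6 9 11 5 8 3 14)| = |(0 2 14 3 1 11 5 8)(4 15 12 13 10)(6 9)| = 40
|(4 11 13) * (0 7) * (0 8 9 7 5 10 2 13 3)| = 24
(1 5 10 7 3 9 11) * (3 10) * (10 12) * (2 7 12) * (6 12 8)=(1 5 3 9 11)(2 7)(6 12 10 8)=[0, 5, 7, 9, 4, 3, 12, 2, 6, 11, 8, 1, 10]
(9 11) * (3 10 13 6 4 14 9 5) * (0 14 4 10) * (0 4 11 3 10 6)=[14, 1, 2, 4, 11, 10, 6, 7, 8, 3, 13, 5, 12, 0, 9]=(0 14 9 3 4 11 5 10 13)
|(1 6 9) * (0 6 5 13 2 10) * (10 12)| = 9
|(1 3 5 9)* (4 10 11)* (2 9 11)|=8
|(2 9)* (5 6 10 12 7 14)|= |(2 9)(5 6 10 12 7 14)|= 6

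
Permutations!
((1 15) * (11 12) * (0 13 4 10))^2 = ((0 13 4 10)(1 15)(11 12))^2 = (15)(0 4)(10 13)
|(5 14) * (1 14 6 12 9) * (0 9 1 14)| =7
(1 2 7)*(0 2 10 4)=(0 2 7 1 10 4)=[2, 10, 7, 3, 0, 5, 6, 1, 8, 9, 4]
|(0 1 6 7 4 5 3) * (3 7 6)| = |(0 1 3)(4 5 7)| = 3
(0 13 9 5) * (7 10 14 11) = (0 13 9 5)(7 10 14 11) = [13, 1, 2, 3, 4, 0, 6, 10, 8, 5, 14, 7, 12, 9, 11]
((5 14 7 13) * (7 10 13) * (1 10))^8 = (1 5 10 14 13)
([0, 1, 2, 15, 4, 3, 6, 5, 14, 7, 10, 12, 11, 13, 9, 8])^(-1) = [0, 1, 2, 5, 4, 7, 6, 9, 15, 14, 10, 12, 11, 13, 8, 3]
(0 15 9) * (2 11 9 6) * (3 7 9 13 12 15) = (0 3 7 9)(2 11 13 12 15 6) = [3, 1, 11, 7, 4, 5, 2, 9, 8, 0, 10, 13, 15, 12, 14, 6]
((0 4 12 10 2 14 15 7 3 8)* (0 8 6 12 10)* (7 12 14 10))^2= (0 7 6 15)(3 14 12 4)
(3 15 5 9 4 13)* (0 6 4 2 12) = (0 6 4 13 3 15 5 9 2 12) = [6, 1, 12, 15, 13, 9, 4, 7, 8, 2, 10, 11, 0, 3, 14, 5]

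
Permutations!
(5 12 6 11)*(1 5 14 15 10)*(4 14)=(1 5 12 6 11 4 14 15 10)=[0, 5, 2, 3, 14, 12, 11, 7, 8, 9, 1, 4, 6, 13, 15, 10]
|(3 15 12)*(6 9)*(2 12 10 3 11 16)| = |(2 12 11 16)(3 15 10)(6 9)| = 12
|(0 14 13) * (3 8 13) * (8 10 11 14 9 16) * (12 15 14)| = 30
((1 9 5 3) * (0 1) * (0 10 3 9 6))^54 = ((0 1 6)(3 10)(5 9))^54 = (10)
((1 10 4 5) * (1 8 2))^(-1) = (1 2 8 5 4 10)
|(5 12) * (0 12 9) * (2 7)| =4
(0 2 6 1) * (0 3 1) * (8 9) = (0 2 6)(1 3)(8 9) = [2, 3, 6, 1, 4, 5, 0, 7, 9, 8]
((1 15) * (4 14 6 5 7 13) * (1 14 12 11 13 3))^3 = ((1 15 14 6 5 7 3)(4 12 11 13))^3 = (1 6 3 14 7 15 5)(4 13 11 12)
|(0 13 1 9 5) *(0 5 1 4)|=|(0 13 4)(1 9)|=6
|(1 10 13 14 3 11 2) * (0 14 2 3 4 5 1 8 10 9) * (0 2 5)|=42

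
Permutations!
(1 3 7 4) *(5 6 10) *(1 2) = [0, 3, 1, 7, 2, 6, 10, 4, 8, 9, 5] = (1 3 7 4 2)(5 6 10)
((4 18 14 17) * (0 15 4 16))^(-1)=(0 16 17 14 18 4 15)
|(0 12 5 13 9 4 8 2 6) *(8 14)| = 10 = |(0 12 5 13 9 4 14 8 2 6)|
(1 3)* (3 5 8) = (1 5 8 3) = [0, 5, 2, 1, 4, 8, 6, 7, 3]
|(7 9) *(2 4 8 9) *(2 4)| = |(4 8 9 7)| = 4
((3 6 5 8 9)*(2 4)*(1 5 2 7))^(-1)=(1 7 4 2 6 3 9 8 5)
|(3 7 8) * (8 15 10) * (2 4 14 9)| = 20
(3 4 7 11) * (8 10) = (3 4 7 11)(8 10) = [0, 1, 2, 4, 7, 5, 6, 11, 10, 9, 8, 3]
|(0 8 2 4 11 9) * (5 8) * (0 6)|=8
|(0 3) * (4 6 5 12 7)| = 10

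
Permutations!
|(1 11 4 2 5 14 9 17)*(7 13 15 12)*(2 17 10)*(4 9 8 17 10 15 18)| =15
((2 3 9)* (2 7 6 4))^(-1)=(2 4 6 7 9 3)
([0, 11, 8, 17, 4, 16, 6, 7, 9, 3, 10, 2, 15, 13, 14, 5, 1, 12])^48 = [0, 9, 17, 5, 4, 2, 6, 7, 12, 15, 10, 3, 1, 13, 14, 11, 8, 16]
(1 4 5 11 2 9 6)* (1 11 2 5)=[0, 4, 9, 3, 1, 2, 11, 7, 8, 6, 10, 5]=(1 4)(2 9 6 11 5)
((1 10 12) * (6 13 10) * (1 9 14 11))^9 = (1 6 13 10 12 9 14 11)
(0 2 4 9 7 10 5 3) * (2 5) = (0 5 3)(2 4 9 7 10) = [5, 1, 4, 0, 9, 3, 6, 10, 8, 7, 2]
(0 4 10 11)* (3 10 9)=(0 4 9 3 10 11)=[4, 1, 2, 10, 9, 5, 6, 7, 8, 3, 11, 0]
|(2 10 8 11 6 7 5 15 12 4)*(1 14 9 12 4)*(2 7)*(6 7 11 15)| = 36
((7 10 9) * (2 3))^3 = (10)(2 3)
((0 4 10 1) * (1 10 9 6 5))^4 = (10)(0 5 9)(1 6 4)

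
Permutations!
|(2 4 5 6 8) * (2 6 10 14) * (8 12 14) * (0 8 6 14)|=|(0 8 14 2 4 5 10 6 12)|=9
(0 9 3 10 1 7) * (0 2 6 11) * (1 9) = (0 1 7 2 6 11)(3 10 9) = [1, 7, 6, 10, 4, 5, 11, 2, 8, 3, 9, 0]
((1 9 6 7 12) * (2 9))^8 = ((1 2 9 6 7 12))^8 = (1 9 7)(2 6 12)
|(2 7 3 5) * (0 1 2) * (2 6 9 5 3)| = 10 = |(0 1 6 9 5)(2 7)|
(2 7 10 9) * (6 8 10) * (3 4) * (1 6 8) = [0, 6, 7, 4, 3, 5, 1, 8, 10, 2, 9] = (1 6)(2 7 8 10 9)(3 4)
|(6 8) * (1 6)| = 3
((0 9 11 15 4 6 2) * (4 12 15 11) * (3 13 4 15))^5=(0 13 9 4 15 6 12 2 3)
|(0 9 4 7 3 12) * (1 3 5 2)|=9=|(0 9 4 7 5 2 1 3 12)|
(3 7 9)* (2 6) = (2 6)(3 7 9) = [0, 1, 6, 7, 4, 5, 2, 9, 8, 3]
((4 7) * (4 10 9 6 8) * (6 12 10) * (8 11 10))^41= (4 7 6 11 10 9 12 8)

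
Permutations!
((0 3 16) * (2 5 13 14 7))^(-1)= ((0 3 16)(2 5 13 14 7))^(-1)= (0 16 3)(2 7 14 13 5)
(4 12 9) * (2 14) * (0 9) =(0 9 4 12)(2 14) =[9, 1, 14, 3, 12, 5, 6, 7, 8, 4, 10, 11, 0, 13, 2]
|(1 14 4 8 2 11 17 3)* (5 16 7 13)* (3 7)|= |(1 14 4 8 2 11 17 7 13 5 16 3)|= 12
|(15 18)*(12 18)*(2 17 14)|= |(2 17 14)(12 18 15)|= 3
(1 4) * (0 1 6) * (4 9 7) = (0 1 9 7 4 6) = [1, 9, 2, 3, 6, 5, 0, 4, 8, 7]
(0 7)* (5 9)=(0 7)(5 9)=[7, 1, 2, 3, 4, 9, 6, 0, 8, 5]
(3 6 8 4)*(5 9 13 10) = (3 6 8 4)(5 9 13 10) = [0, 1, 2, 6, 3, 9, 8, 7, 4, 13, 5, 11, 12, 10]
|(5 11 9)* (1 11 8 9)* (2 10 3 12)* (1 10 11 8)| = |(1 8 9 5)(2 11 10 3 12)| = 20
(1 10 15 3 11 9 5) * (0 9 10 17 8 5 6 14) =(0 9 6 14)(1 17 8 5)(3 11 10 15) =[9, 17, 2, 11, 4, 1, 14, 7, 5, 6, 15, 10, 12, 13, 0, 3, 16, 8]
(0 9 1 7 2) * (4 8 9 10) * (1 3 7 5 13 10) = (0 1 5 13 10 4 8 9 3 7 2) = [1, 5, 0, 7, 8, 13, 6, 2, 9, 3, 4, 11, 12, 10]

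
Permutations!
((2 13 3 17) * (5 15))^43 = ((2 13 3 17)(5 15))^43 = (2 17 3 13)(5 15)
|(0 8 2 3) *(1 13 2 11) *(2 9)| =|(0 8 11 1 13 9 2 3)| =8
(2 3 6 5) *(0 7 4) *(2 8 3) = (0 7 4)(3 6 5 8) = [7, 1, 2, 6, 0, 8, 5, 4, 3]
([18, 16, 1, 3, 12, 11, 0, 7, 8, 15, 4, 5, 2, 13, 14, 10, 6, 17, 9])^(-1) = (0 6 16 1 2 12 4 10 15 9 18)(5 11)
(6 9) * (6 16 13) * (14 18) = [0, 1, 2, 3, 4, 5, 9, 7, 8, 16, 10, 11, 12, 6, 18, 15, 13, 17, 14] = (6 9 16 13)(14 18)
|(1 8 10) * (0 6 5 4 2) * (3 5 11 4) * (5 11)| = 21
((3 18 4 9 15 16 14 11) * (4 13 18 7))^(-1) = ((3 7 4 9 15 16 14 11)(13 18))^(-1) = (3 11 14 16 15 9 4 7)(13 18)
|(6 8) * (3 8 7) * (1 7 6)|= 4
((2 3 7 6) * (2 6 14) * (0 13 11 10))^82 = (0 11)(2 7)(3 14)(10 13)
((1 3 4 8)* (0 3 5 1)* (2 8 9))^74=(0 4 2)(3 9 8)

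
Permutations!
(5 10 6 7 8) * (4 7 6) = (4 7 8 5 10) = [0, 1, 2, 3, 7, 10, 6, 8, 5, 9, 4]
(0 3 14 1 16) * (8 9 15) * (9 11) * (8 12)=(0 3 14 1 16)(8 11 9 15 12)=[3, 16, 2, 14, 4, 5, 6, 7, 11, 15, 10, 9, 8, 13, 1, 12, 0]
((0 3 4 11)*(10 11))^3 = (0 10 3 11 4)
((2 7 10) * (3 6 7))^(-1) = (2 10 7 6 3)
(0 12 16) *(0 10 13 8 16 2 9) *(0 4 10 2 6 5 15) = [12, 1, 9, 3, 10, 15, 5, 7, 16, 4, 13, 11, 6, 8, 14, 0, 2] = (0 12 6 5 15)(2 9 4 10 13 8 16)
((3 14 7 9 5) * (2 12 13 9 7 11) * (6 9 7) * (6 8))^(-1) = ((2 12 13 7 8 6 9 5 3 14 11))^(-1) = (2 11 14 3 5 9 6 8 7 13 12)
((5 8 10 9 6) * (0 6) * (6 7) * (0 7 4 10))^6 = (0 5 7 10)(4 8 6 9)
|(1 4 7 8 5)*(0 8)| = |(0 8 5 1 4 7)| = 6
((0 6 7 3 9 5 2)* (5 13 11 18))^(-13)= (0 18 9 6 5 13 7 2 11 3)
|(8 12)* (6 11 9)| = 6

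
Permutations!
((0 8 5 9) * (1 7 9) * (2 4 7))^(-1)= (0 9 7 4 2 1 5 8)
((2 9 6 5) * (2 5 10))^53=((2 9 6 10))^53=(2 9 6 10)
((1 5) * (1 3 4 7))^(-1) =(1 7 4 3 5)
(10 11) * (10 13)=(10 11 13)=[0, 1, 2, 3, 4, 5, 6, 7, 8, 9, 11, 13, 12, 10]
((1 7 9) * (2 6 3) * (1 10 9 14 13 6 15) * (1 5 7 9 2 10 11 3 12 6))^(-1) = (1 13 14 7 5 15 2 10 3 11 9)(6 12)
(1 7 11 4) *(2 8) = [0, 7, 8, 3, 1, 5, 6, 11, 2, 9, 10, 4] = (1 7 11 4)(2 8)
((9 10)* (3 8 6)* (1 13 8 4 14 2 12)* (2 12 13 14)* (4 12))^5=(1 8 14 6 4 3 2 12 13)(9 10)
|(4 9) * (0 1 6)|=|(0 1 6)(4 9)|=6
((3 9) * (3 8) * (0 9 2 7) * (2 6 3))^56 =((0 9 8 2 7)(3 6))^56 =(0 9 8 2 7)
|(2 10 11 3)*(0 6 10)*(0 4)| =|(0 6 10 11 3 2 4)| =7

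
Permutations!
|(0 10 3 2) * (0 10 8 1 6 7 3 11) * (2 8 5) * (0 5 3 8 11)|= |(0 3 11 5 2 10)(1 6 7 8)|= 12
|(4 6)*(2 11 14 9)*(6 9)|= 6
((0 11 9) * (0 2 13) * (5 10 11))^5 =((0 5 10 11 9 2 13))^5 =(0 2 11 5 13 9 10)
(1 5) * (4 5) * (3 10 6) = (1 4 5)(3 10 6) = [0, 4, 2, 10, 5, 1, 3, 7, 8, 9, 6]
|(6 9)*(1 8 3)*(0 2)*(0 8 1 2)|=|(2 8 3)(6 9)|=6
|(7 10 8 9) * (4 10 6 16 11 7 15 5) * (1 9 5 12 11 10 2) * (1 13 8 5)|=14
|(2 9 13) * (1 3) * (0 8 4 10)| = |(0 8 4 10)(1 3)(2 9 13)| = 12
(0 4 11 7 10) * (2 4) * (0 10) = (0 2 4 11 7) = [2, 1, 4, 3, 11, 5, 6, 0, 8, 9, 10, 7]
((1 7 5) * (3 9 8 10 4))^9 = ((1 7 5)(3 9 8 10 4))^9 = (3 4 10 8 9)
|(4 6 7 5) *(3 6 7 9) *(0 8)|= 6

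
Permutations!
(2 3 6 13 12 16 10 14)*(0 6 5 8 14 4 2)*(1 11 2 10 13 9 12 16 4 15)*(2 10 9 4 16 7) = [6, 11, 3, 5, 9, 8, 4, 2, 14, 12, 15, 10, 16, 7, 0, 1, 13] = (0 6 4 9 12 16 13 7 2 3 5 8 14)(1 11 10 15)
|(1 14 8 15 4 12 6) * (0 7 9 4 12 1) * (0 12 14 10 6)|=|(0 7 9 4 1 10 6 12)(8 15 14)|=24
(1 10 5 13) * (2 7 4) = (1 10 5 13)(2 7 4) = [0, 10, 7, 3, 2, 13, 6, 4, 8, 9, 5, 11, 12, 1]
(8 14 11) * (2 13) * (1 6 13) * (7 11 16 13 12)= (1 6 12 7 11 8 14 16 13 2)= [0, 6, 1, 3, 4, 5, 12, 11, 14, 9, 10, 8, 7, 2, 16, 15, 13]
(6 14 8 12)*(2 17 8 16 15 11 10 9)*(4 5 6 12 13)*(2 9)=(2 17 8 13 4 5 6 14 16 15 11 10)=[0, 1, 17, 3, 5, 6, 14, 7, 13, 9, 2, 10, 12, 4, 16, 11, 15, 8]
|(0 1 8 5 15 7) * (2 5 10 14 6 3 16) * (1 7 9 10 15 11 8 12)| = |(0 7)(1 12)(2 5 11 8 15 9 10 14 6 3 16)| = 22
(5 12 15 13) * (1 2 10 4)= (1 2 10 4)(5 12 15 13)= [0, 2, 10, 3, 1, 12, 6, 7, 8, 9, 4, 11, 15, 5, 14, 13]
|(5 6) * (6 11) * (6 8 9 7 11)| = 4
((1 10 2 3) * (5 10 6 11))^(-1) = (1 3 2 10 5 11 6)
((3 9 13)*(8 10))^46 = (3 9 13)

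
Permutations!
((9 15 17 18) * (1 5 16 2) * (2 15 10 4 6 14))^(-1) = ((1 5 16 15 17 18 9 10 4 6 14 2))^(-1) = (1 2 14 6 4 10 9 18 17 15 16 5)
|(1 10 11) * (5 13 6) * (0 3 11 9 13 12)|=10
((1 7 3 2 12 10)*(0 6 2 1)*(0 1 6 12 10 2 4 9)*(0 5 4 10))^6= ((0 12 2)(1 7 3 6 10)(4 9 5))^6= (12)(1 7 3 6 10)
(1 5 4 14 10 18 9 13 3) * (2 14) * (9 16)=(1 5 4 2 14 10 18 16 9 13 3)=[0, 5, 14, 1, 2, 4, 6, 7, 8, 13, 18, 11, 12, 3, 10, 15, 9, 17, 16]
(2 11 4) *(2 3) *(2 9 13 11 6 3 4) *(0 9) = [9, 1, 6, 0, 4, 5, 3, 7, 8, 13, 10, 2, 12, 11] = (0 9 13 11 2 6 3)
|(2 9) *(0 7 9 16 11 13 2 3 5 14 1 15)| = 8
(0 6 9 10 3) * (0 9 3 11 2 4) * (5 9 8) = (0 6 3 8 5 9 10 11 2 4) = [6, 1, 4, 8, 0, 9, 3, 7, 5, 10, 11, 2]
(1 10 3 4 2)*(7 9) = (1 10 3 4 2)(7 9) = [0, 10, 1, 4, 2, 5, 6, 9, 8, 7, 3]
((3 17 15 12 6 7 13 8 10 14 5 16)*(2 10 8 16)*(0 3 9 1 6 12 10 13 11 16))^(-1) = ((0 3 17 15 10 14 5 2 13)(1 6 7 11 16 9))^(-1) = (0 13 2 5 14 10 15 17 3)(1 9 16 11 7 6)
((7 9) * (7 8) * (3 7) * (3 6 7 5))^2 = (6 9)(7 8)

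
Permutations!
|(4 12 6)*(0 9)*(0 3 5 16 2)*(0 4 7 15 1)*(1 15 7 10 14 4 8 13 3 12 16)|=14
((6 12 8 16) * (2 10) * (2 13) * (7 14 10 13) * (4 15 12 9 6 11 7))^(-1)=((2 13)(4 15 12 8 16 11 7 14 10)(6 9))^(-1)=(2 13)(4 10 14 7 11 16 8 12 15)(6 9)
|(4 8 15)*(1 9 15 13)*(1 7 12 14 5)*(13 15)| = |(1 9 13 7 12 14 5)(4 8 15)| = 21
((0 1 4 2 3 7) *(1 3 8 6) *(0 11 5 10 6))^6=(0 6 3 1 7 4 11 2 5 8 10)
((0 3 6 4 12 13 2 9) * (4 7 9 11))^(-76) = (0 9 7 6 3)(2 13 12 4 11)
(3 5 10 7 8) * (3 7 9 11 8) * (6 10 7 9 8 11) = (11)(3 5 7)(6 10 8 9) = [0, 1, 2, 5, 4, 7, 10, 3, 9, 6, 8, 11]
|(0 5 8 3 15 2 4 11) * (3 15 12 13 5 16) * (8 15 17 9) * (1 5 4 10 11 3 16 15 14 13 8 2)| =15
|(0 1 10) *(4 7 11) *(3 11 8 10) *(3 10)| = |(0 1 10)(3 11 4 7 8)| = 15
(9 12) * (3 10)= (3 10)(9 12)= [0, 1, 2, 10, 4, 5, 6, 7, 8, 12, 3, 11, 9]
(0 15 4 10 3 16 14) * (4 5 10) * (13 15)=(0 13 15 5 10 3 16 14)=[13, 1, 2, 16, 4, 10, 6, 7, 8, 9, 3, 11, 12, 15, 0, 5, 14]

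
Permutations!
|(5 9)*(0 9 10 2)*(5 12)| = 6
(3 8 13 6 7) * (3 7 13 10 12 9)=[0, 1, 2, 8, 4, 5, 13, 7, 10, 3, 12, 11, 9, 6]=(3 8 10 12 9)(6 13)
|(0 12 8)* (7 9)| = 6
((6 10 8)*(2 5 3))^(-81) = (10) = ((2 5 3)(6 10 8))^(-81)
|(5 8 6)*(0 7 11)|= 3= |(0 7 11)(5 8 6)|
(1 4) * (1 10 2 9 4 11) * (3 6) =(1 11)(2 9 4 10)(3 6) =[0, 11, 9, 6, 10, 5, 3, 7, 8, 4, 2, 1]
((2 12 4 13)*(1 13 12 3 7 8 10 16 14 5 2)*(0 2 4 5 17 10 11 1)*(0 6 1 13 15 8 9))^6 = ((0 2 3 7 9)(1 15 8 11 13 6)(4 12 5)(10 16 14 17))^6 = (0 2 3 7 9)(10 14)(16 17)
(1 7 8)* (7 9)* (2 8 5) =(1 9 7 5 2 8) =[0, 9, 8, 3, 4, 2, 6, 5, 1, 7]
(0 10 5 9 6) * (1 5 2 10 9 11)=(0 9 6)(1 5 11)(2 10)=[9, 5, 10, 3, 4, 11, 0, 7, 8, 6, 2, 1]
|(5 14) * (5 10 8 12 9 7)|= 7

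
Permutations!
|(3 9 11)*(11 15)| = |(3 9 15 11)| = 4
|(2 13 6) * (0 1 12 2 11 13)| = 12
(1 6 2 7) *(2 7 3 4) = (1 6 7)(2 3 4) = [0, 6, 3, 4, 2, 5, 7, 1]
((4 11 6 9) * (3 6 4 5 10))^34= ((3 6 9 5 10)(4 11))^34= (11)(3 10 5 9 6)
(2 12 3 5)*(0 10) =(0 10)(2 12 3 5) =[10, 1, 12, 5, 4, 2, 6, 7, 8, 9, 0, 11, 3]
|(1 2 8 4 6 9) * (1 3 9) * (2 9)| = 7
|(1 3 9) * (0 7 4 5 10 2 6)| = 21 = |(0 7 4 5 10 2 6)(1 3 9)|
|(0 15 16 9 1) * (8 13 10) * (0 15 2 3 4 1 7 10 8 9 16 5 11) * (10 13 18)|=|(0 2 3 4 1 15 5 11)(7 13 8 18 10 9)|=24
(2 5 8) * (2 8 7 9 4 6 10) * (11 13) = [0, 1, 5, 3, 6, 7, 10, 9, 8, 4, 2, 13, 12, 11] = (2 5 7 9 4 6 10)(11 13)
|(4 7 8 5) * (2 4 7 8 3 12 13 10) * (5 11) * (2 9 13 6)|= |(2 4 8 11 5 7 3 12 6)(9 13 10)|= 9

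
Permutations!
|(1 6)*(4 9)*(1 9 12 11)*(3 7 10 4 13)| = 10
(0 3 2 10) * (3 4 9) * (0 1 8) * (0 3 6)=(0 4 9 6)(1 8 3 2 10)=[4, 8, 10, 2, 9, 5, 0, 7, 3, 6, 1]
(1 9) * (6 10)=(1 9)(6 10)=[0, 9, 2, 3, 4, 5, 10, 7, 8, 1, 6]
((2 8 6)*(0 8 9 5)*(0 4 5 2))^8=(9)(0 6 8)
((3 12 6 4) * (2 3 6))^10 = ((2 3 12)(4 6))^10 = (2 3 12)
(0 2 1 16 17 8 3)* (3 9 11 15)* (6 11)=(0 2 1 16 17 8 9 6 11 15 3)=[2, 16, 1, 0, 4, 5, 11, 7, 9, 6, 10, 15, 12, 13, 14, 3, 17, 8]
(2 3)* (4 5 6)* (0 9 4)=(0 9 4 5 6)(2 3)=[9, 1, 3, 2, 5, 6, 0, 7, 8, 4]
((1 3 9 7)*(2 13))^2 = ((1 3 9 7)(2 13))^2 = (13)(1 9)(3 7)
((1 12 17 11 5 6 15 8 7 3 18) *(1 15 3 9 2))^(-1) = ((1 12 17 11 5 6 3 18 15 8 7 9 2))^(-1) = (1 2 9 7 8 15 18 3 6 5 11 17 12)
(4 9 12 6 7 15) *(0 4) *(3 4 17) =(0 17 3 4 9 12 6 7 15) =[17, 1, 2, 4, 9, 5, 7, 15, 8, 12, 10, 11, 6, 13, 14, 0, 16, 3]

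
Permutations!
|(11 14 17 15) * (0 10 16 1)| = 4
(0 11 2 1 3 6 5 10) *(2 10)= (0 11 10)(1 3 6 5 2)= [11, 3, 1, 6, 4, 2, 5, 7, 8, 9, 0, 10]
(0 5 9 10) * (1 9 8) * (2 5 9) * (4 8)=[9, 2, 5, 3, 8, 4, 6, 7, 1, 10, 0]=(0 9 10)(1 2 5 4 8)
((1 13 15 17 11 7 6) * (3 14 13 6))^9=((1 6)(3 14 13 15 17 11 7))^9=(1 6)(3 13 17 7 14 15 11)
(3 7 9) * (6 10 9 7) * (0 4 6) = (0 4 6 10 9 3) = [4, 1, 2, 0, 6, 5, 10, 7, 8, 3, 9]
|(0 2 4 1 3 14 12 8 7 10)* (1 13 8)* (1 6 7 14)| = 10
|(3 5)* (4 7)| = 2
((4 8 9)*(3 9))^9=(3 9 4 8)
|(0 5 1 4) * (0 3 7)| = |(0 5 1 4 3 7)| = 6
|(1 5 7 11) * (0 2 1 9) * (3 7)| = 8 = |(0 2 1 5 3 7 11 9)|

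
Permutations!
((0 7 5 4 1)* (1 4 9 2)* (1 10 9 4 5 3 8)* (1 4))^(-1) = ((0 7 3 8 4 5 1)(2 10 9))^(-1) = (0 1 5 4 8 3 7)(2 9 10)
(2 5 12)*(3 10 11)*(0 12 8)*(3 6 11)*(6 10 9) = (0 12 2 5 8)(3 9 6 11 10) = [12, 1, 5, 9, 4, 8, 11, 7, 0, 6, 3, 10, 2]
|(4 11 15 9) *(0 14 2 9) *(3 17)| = 14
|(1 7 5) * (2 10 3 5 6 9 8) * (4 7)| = 10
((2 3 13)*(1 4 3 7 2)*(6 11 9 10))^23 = ((1 4 3 13)(2 7)(6 11 9 10))^23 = (1 13 3 4)(2 7)(6 10 9 11)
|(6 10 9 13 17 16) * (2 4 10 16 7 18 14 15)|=|(2 4 10 9 13 17 7 18 14 15)(6 16)|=10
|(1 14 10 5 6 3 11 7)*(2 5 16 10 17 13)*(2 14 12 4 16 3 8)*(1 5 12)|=|(2 12 4 16 10 3 11 7 5 6 8)(13 14 17)|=33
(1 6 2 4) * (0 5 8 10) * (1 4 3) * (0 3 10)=(0 5 8)(1 6 2 10 3)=[5, 6, 10, 1, 4, 8, 2, 7, 0, 9, 3]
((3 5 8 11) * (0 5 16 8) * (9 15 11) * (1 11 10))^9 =(0 5)(1 11 3 16 8 9 15 10)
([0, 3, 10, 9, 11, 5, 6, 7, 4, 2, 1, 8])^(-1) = [0, 10, 9, 1, 8, 5, 6, 7, 11, 3, 2, 4]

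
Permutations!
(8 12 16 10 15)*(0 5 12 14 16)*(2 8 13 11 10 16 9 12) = [5, 1, 8, 3, 4, 2, 6, 7, 14, 12, 15, 10, 0, 11, 9, 13, 16] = (16)(0 5 2 8 14 9 12)(10 15 13 11)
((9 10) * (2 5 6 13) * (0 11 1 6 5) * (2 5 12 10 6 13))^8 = (0 6 10 5 1)(2 9 12 13 11)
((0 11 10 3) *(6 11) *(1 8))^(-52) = ((0 6 11 10 3)(1 8))^(-52) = (0 10 6 3 11)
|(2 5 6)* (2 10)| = |(2 5 6 10)| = 4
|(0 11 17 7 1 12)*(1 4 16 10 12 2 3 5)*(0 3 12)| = 35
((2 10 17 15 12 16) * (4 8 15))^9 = (2 10 17 4 8 15 12 16)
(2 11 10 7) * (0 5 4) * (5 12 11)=(0 12 11 10 7 2 5 4)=[12, 1, 5, 3, 0, 4, 6, 2, 8, 9, 7, 10, 11]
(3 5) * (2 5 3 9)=(2 5 9)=[0, 1, 5, 3, 4, 9, 6, 7, 8, 2]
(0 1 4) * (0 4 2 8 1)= (1 2 8)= [0, 2, 8, 3, 4, 5, 6, 7, 1]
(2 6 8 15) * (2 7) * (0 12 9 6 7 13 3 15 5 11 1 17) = [12, 17, 7, 15, 4, 11, 8, 2, 5, 6, 10, 1, 9, 3, 14, 13, 16, 0] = (0 12 9 6 8 5 11 1 17)(2 7)(3 15 13)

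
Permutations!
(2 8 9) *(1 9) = [0, 9, 8, 3, 4, 5, 6, 7, 1, 2] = (1 9 2 8)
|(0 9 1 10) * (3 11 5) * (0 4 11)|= 8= |(0 9 1 10 4 11 5 3)|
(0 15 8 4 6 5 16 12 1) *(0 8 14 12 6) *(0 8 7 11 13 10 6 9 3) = (0 15 14 12 1 7 11 13 10 6 5 16 9 3)(4 8) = [15, 7, 2, 0, 8, 16, 5, 11, 4, 3, 6, 13, 1, 10, 12, 14, 9]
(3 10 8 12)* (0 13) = (0 13)(3 10 8 12) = [13, 1, 2, 10, 4, 5, 6, 7, 12, 9, 8, 11, 3, 0]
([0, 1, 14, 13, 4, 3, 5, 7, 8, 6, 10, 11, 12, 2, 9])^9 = [0, 1, 9, 2, 4, 13, 3, 7, 8, 5, 10, 11, 12, 14, 6]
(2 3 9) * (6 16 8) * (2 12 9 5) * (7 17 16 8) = (2 3 5)(6 8)(7 17 16)(9 12) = [0, 1, 3, 5, 4, 2, 8, 17, 6, 12, 10, 11, 9, 13, 14, 15, 7, 16]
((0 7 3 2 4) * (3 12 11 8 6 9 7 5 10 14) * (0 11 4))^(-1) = (0 2 3 14 10 5)(4 12 7 9 6 8 11)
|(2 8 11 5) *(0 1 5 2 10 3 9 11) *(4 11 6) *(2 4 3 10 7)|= 6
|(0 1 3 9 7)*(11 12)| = 10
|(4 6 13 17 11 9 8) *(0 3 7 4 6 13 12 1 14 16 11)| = |(0 3 7 4 13 17)(1 14 16 11 9 8 6 12)| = 24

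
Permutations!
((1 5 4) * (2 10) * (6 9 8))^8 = ((1 5 4)(2 10)(6 9 8))^8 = (10)(1 4 5)(6 8 9)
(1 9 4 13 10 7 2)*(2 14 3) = (1 9 4 13 10 7 14 3 2) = [0, 9, 1, 2, 13, 5, 6, 14, 8, 4, 7, 11, 12, 10, 3]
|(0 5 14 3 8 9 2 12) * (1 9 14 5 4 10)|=21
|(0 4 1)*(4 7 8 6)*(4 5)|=7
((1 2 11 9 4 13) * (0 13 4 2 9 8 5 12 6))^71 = (0 13 1 9 2 11 8 5 12 6)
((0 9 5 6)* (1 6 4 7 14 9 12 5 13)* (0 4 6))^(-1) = ((0 12 5 6 4 7 14 9 13 1))^(-1) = (0 1 13 9 14 7 4 6 5 12)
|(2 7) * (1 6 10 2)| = 5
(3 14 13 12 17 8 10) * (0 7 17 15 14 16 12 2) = (0 7 17 8 10 3 16 12 15 14 13 2) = [7, 1, 0, 16, 4, 5, 6, 17, 10, 9, 3, 11, 15, 2, 13, 14, 12, 8]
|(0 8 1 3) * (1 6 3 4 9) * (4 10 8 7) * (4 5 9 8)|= 10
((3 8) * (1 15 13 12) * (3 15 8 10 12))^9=(1 15 3 12 8 13 10)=((1 8 15 13 3 10 12))^9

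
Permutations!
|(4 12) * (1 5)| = |(1 5)(4 12)| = 2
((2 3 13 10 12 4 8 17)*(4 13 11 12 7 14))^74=(2 4 10 11 17 14 13 3 8 7 12)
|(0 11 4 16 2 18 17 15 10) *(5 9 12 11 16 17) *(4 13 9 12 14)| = |(0 16 2 18 5 12 11 13 9 14 4 17 15 10)| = 14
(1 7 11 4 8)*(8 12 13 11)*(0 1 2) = [1, 7, 0, 3, 12, 5, 6, 8, 2, 9, 10, 4, 13, 11] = (0 1 7 8 2)(4 12 13 11)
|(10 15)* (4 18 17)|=6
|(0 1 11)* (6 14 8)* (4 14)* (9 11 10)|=20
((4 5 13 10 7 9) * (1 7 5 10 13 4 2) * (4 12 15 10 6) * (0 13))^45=((0 13)(1 7 9 2)(4 6)(5 12 15 10))^45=(0 13)(1 7 9 2)(4 6)(5 12 15 10)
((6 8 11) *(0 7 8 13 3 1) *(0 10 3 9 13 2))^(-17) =(0 7 8 11 6 2)(1 10 3)(9 13)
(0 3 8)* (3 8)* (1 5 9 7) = [8, 5, 2, 3, 4, 9, 6, 1, 0, 7] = (0 8)(1 5 9 7)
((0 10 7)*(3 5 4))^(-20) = ((0 10 7)(3 5 4))^(-20) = (0 10 7)(3 5 4)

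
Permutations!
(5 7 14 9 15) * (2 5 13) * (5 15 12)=(2 15 13)(5 7 14 9 12)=[0, 1, 15, 3, 4, 7, 6, 14, 8, 12, 10, 11, 5, 2, 9, 13]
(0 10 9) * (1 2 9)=(0 10 1 2 9)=[10, 2, 9, 3, 4, 5, 6, 7, 8, 0, 1]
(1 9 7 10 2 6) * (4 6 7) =[0, 9, 7, 3, 6, 5, 1, 10, 8, 4, 2] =(1 9 4 6)(2 7 10)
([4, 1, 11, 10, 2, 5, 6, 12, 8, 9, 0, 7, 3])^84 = (0 7)(2 3)(4 12)(10 11)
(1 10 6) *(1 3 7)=[0, 10, 2, 7, 4, 5, 3, 1, 8, 9, 6]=(1 10 6 3 7)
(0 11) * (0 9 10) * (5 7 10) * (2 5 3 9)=(0 11 2 5 7 10)(3 9)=[11, 1, 5, 9, 4, 7, 6, 10, 8, 3, 0, 2]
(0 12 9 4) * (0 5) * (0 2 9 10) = (0 12 10)(2 9 4 5) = [12, 1, 9, 3, 5, 2, 6, 7, 8, 4, 0, 11, 10]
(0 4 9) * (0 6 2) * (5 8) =[4, 1, 0, 3, 9, 8, 2, 7, 5, 6] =(0 4 9 6 2)(5 8)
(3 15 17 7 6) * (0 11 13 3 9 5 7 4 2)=(0 11 13 3 15 17 4 2)(5 7 6 9)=[11, 1, 0, 15, 2, 7, 9, 6, 8, 5, 10, 13, 12, 3, 14, 17, 16, 4]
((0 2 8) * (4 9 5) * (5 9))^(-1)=(9)(0 8 2)(4 5)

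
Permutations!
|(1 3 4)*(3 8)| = 4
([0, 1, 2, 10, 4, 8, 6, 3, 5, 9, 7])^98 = (3 7 10)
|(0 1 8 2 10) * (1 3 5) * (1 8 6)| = 6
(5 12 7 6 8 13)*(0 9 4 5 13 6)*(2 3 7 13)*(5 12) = (0 9 4 12 13 2 3 7)(6 8) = [9, 1, 3, 7, 12, 5, 8, 0, 6, 4, 10, 11, 13, 2]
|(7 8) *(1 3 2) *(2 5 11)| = |(1 3 5 11 2)(7 8)| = 10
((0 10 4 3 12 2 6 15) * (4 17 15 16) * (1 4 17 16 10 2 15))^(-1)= (0 15 12 3 4 1 17 16 10 6 2)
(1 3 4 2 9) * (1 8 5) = [0, 3, 9, 4, 2, 1, 6, 7, 5, 8] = (1 3 4 2 9 8 5)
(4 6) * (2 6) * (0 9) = (0 9)(2 6 4) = [9, 1, 6, 3, 2, 5, 4, 7, 8, 0]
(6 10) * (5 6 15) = (5 6 10 15) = [0, 1, 2, 3, 4, 6, 10, 7, 8, 9, 15, 11, 12, 13, 14, 5]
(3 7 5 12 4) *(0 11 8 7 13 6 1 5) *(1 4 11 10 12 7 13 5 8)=(0 10 12 11 1 8 13 6 4 3 5 7)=[10, 8, 2, 5, 3, 7, 4, 0, 13, 9, 12, 1, 11, 6]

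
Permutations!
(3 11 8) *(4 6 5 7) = (3 11 8)(4 6 5 7) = [0, 1, 2, 11, 6, 7, 5, 4, 3, 9, 10, 8]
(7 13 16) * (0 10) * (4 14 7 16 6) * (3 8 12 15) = (16)(0 10)(3 8 12 15)(4 14 7 13 6) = [10, 1, 2, 8, 14, 5, 4, 13, 12, 9, 0, 11, 15, 6, 7, 3, 16]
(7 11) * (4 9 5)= [0, 1, 2, 3, 9, 4, 6, 11, 8, 5, 10, 7]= (4 9 5)(7 11)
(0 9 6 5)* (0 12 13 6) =[9, 1, 2, 3, 4, 12, 5, 7, 8, 0, 10, 11, 13, 6] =(0 9)(5 12 13 6)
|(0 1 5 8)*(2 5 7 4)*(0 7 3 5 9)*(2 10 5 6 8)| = 11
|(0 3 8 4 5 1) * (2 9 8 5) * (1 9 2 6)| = 8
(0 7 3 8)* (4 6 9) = (0 7 3 8)(4 6 9) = [7, 1, 2, 8, 6, 5, 9, 3, 0, 4]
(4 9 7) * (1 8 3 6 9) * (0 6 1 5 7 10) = (0 6 9 10)(1 8 3)(4 5 7) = [6, 8, 2, 1, 5, 7, 9, 4, 3, 10, 0]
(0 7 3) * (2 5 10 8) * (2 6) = (0 7 3)(2 5 10 8 6) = [7, 1, 5, 0, 4, 10, 2, 3, 6, 9, 8]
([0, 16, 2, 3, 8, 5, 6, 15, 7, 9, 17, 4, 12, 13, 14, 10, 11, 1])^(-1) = [0, 17, 2, 3, 11, 5, 6, 8, 4, 9, 15, 16, 12, 13, 14, 7, 1, 10]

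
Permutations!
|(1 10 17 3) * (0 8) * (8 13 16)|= |(0 13 16 8)(1 10 17 3)|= 4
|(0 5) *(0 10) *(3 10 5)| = |(0 3 10)| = 3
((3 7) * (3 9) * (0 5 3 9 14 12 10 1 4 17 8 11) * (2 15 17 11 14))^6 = (0 17 4 2 10 3 14)(1 7 12 5 8 11 15)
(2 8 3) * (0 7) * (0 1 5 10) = (0 7 1 5 10)(2 8 3) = [7, 5, 8, 2, 4, 10, 6, 1, 3, 9, 0]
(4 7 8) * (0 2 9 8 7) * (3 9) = (0 2 3 9 8 4) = [2, 1, 3, 9, 0, 5, 6, 7, 4, 8]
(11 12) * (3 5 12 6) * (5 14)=(3 14 5 12 11 6)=[0, 1, 2, 14, 4, 12, 3, 7, 8, 9, 10, 6, 11, 13, 5]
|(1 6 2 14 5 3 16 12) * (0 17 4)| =|(0 17 4)(1 6 2 14 5 3 16 12)| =24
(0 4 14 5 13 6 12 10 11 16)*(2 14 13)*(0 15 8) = (0 4 13 6 12 10 11 16 15 8)(2 14 5) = [4, 1, 14, 3, 13, 2, 12, 7, 0, 9, 11, 16, 10, 6, 5, 8, 15]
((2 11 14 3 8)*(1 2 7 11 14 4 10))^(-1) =(1 10 4 11 7 8 3 14 2)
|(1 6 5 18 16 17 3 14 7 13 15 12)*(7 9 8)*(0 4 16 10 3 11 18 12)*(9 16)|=|(0 4 9 8 7 13 15)(1 6 5 12)(3 14 16 17 11 18 10)|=28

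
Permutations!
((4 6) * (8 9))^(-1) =(4 6)(8 9)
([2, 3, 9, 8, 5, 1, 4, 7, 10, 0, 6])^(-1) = (0 9 2)(1 5 4 6 10 8 3)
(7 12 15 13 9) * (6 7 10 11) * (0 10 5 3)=(0 10 11 6 7 12 15 13 9 5 3)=[10, 1, 2, 0, 4, 3, 7, 12, 8, 5, 11, 6, 15, 9, 14, 13]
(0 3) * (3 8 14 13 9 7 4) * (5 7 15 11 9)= (0 8 14 13 5 7 4 3)(9 15 11)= [8, 1, 2, 0, 3, 7, 6, 4, 14, 15, 10, 9, 12, 5, 13, 11]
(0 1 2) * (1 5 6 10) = [5, 2, 0, 3, 4, 6, 10, 7, 8, 9, 1] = (0 5 6 10 1 2)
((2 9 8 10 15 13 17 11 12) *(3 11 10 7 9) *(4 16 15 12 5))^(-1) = ((2 3 11 5 4 16 15 13 17 10 12)(7 9 8))^(-1) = (2 12 10 17 13 15 16 4 5 11 3)(7 8 9)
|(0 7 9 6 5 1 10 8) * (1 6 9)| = |(0 7 1 10 8)(5 6)| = 10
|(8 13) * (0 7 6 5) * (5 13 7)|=|(0 5)(6 13 8 7)|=4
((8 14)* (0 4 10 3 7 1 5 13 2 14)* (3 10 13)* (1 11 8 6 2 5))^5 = (0 7 13 8 3 4 11 5)(2 6 14)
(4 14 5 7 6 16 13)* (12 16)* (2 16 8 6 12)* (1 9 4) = (1 9 4 14 5 7 12 8 6 2 16 13) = [0, 9, 16, 3, 14, 7, 2, 12, 6, 4, 10, 11, 8, 1, 5, 15, 13]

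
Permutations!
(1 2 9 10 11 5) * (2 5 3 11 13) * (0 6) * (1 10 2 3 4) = (0 6)(1 5 10 13 3 11 4)(2 9) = [6, 5, 9, 11, 1, 10, 0, 7, 8, 2, 13, 4, 12, 3]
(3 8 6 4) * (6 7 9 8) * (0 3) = (0 3 6 4)(7 9 8) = [3, 1, 2, 6, 0, 5, 4, 9, 7, 8]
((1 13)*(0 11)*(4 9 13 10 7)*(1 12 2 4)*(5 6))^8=((0 11)(1 10 7)(2 4 9 13 12)(5 6))^8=(1 7 10)(2 13 4 12 9)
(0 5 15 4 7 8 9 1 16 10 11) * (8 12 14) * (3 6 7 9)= (0 5 15 4 9 1 16 10 11)(3 6 7 12 14 8)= [5, 16, 2, 6, 9, 15, 7, 12, 3, 1, 11, 0, 14, 13, 8, 4, 10]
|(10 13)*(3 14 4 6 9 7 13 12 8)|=10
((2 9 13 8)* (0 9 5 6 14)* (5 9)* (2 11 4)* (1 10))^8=(14)(2 13 11)(4 9 8)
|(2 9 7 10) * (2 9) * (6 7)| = 4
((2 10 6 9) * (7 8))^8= (10)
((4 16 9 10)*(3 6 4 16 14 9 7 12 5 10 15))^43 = ((3 6 4 14 9 15)(5 10 16 7 12))^43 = (3 6 4 14 9 15)(5 7 10 12 16)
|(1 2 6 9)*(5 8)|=|(1 2 6 9)(5 8)|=4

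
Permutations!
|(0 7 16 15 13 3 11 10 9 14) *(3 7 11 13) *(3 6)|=|(0 11 10 9 14)(3 13 7 16 15 6)|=30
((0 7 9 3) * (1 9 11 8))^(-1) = (0 3 9 1 8 11 7)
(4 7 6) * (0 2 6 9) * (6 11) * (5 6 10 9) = (0 2 11 10 9)(4 7 5 6) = [2, 1, 11, 3, 7, 6, 4, 5, 8, 0, 9, 10]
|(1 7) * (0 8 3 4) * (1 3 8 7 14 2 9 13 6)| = 12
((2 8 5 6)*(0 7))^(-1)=((0 7)(2 8 5 6))^(-1)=(0 7)(2 6 5 8)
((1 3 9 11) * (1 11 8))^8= (11)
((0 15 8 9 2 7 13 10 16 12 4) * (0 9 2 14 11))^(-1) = ((0 15 8 2 7 13 10 16 12 4 9 14 11))^(-1) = (0 11 14 9 4 12 16 10 13 7 2 8 15)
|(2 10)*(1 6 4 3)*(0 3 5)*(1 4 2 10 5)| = |(10)(0 3 4 1 6 2 5)| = 7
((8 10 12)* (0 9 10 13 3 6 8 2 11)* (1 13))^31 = (0 9 10 12 2 11)(1 13 3 6 8)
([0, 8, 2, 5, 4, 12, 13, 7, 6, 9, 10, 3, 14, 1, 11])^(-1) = [0, 13, 2, 11, 4, 3, 8, 7, 1, 9, 10, 14, 5, 6, 12]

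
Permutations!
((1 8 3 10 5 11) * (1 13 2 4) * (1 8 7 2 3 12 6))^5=(13)(1 12 4 7 6 8 2)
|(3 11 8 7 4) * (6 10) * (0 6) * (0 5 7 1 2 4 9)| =6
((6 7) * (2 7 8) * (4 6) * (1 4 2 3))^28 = (1 8 4 3 6)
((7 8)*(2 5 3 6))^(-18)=(8)(2 3)(5 6)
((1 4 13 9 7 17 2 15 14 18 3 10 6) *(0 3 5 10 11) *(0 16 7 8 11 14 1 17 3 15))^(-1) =((0 15 1 4 13 9 8 11 16 7 3 14 18 5 10 6 17 2))^(-1) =(0 2 17 6 10 5 18 14 3 7 16 11 8 9 13 4 1 15)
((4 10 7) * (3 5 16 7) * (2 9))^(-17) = ((2 9)(3 5 16 7 4 10))^(-17) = (2 9)(3 5 16 7 4 10)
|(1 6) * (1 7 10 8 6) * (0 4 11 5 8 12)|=|(0 4 11 5 8 6 7 10 12)|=9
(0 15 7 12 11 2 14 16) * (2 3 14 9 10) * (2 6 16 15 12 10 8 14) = [12, 1, 9, 2, 4, 5, 16, 10, 14, 8, 6, 3, 11, 13, 15, 7, 0] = (0 12 11 3 2 9 8 14 15 7 10 6 16)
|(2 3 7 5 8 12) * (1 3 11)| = |(1 3 7 5 8 12 2 11)| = 8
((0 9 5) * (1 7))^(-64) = (0 5 9)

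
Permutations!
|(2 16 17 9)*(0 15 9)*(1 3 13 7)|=12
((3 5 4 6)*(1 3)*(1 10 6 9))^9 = (1 9 4 5 3)(6 10)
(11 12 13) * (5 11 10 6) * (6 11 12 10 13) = (13)(5 12 6)(10 11) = [0, 1, 2, 3, 4, 12, 5, 7, 8, 9, 11, 10, 6, 13]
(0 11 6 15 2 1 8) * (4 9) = (0 11 6 15 2 1 8)(4 9) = [11, 8, 1, 3, 9, 5, 15, 7, 0, 4, 10, 6, 12, 13, 14, 2]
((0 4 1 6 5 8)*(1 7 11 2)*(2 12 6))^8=((0 4 7 11 12 6 5 8)(1 2))^8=(12)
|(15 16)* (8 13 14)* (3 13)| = 4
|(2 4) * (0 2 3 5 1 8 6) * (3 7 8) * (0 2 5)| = 20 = |(0 5 1 3)(2 4 7 8 6)|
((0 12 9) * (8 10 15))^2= ((0 12 9)(8 10 15))^2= (0 9 12)(8 15 10)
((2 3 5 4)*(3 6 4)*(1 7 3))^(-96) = ((1 7 3 5)(2 6 4))^(-96) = (7)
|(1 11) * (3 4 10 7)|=4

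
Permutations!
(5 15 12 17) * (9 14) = [0, 1, 2, 3, 4, 15, 6, 7, 8, 14, 10, 11, 17, 13, 9, 12, 16, 5] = (5 15 12 17)(9 14)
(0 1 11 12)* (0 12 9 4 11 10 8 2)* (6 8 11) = (12)(0 1 10 11 9 4 6 8 2) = [1, 10, 0, 3, 6, 5, 8, 7, 2, 4, 11, 9, 12]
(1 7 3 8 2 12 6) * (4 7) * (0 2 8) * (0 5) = (0 2 12 6 1 4 7 3 5) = [2, 4, 12, 5, 7, 0, 1, 3, 8, 9, 10, 11, 6]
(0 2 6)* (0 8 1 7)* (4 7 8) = (0 2 6 4 7)(1 8) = [2, 8, 6, 3, 7, 5, 4, 0, 1]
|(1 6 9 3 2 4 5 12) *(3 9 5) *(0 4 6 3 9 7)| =12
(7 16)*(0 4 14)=(0 4 14)(7 16)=[4, 1, 2, 3, 14, 5, 6, 16, 8, 9, 10, 11, 12, 13, 0, 15, 7]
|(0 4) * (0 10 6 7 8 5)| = 7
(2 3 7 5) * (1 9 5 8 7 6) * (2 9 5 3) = (1 5 9 3 6)(7 8) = [0, 5, 2, 6, 4, 9, 1, 8, 7, 3]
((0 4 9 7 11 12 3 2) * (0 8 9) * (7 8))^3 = (0 4)(2 12 7 3 11)(8 9)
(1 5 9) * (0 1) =[1, 5, 2, 3, 4, 9, 6, 7, 8, 0] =(0 1 5 9)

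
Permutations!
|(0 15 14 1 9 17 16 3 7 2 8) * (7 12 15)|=8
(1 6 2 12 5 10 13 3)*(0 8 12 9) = (0 8 12 5 10 13 3 1 6 2 9) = [8, 6, 9, 1, 4, 10, 2, 7, 12, 0, 13, 11, 5, 3]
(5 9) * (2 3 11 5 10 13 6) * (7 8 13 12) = [0, 1, 3, 11, 4, 9, 2, 8, 13, 10, 12, 5, 7, 6] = (2 3 11 5 9 10 12 7 8 13 6)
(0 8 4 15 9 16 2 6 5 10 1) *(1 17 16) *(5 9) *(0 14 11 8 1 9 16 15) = (0 1 14 11 8 4)(2 6 16)(5 10 17 15) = [1, 14, 6, 3, 0, 10, 16, 7, 4, 9, 17, 8, 12, 13, 11, 5, 2, 15]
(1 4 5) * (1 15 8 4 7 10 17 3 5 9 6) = (1 7 10 17 3 5 15 8 4 9 6) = [0, 7, 2, 5, 9, 15, 1, 10, 4, 6, 17, 11, 12, 13, 14, 8, 16, 3]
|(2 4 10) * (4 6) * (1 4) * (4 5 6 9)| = 12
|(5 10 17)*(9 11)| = 6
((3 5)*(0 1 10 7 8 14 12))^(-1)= (0 12 14 8 7 10 1)(3 5)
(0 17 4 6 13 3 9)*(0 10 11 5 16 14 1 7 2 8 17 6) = [6, 7, 8, 9, 0, 16, 13, 2, 17, 10, 11, 5, 12, 3, 1, 15, 14, 4] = (0 6 13 3 9 10 11 5 16 14 1 7 2 8 17 4)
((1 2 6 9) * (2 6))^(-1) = (1 9 6)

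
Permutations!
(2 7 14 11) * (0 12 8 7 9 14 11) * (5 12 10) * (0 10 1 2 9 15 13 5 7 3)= (0 1 2 15 13 5 12 8 3)(7 11 9 14 10)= [1, 2, 15, 0, 4, 12, 6, 11, 3, 14, 7, 9, 8, 5, 10, 13]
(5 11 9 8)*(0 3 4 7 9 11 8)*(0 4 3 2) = (11)(0 2)(4 7 9)(5 8) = [2, 1, 0, 3, 7, 8, 6, 9, 5, 4, 10, 11]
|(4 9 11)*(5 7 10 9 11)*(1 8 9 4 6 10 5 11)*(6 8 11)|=14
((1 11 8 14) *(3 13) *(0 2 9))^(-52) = ((0 2 9)(1 11 8 14)(3 13))^(-52) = (14)(0 9 2)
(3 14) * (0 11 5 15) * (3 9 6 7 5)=(0 11 3 14 9 6 7 5 15)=[11, 1, 2, 14, 4, 15, 7, 5, 8, 6, 10, 3, 12, 13, 9, 0]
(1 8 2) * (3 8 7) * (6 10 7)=(1 6 10 7 3 8 2)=[0, 6, 1, 8, 4, 5, 10, 3, 2, 9, 7]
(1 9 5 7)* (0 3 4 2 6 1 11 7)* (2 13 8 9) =(0 3 4 13 8 9 5)(1 2 6)(7 11) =[3, 2, 6, 4, 13, 0, 1, 11, 9, 5, 10, 7, 12, 8]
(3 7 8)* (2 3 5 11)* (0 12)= (0 12)(2 3 7 8 5 11)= [12, 1, 3, 7, 4, 11, 6, 8, 5, 9, 10, 2, 0]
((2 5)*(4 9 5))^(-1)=((2 4 9 5))^(-1)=(2 5 9 4)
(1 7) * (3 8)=(1 7)(3 8)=[0, 7, 2, 8, 4, 5, 6, 1, 3]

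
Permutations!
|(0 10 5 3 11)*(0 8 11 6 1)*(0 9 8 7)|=10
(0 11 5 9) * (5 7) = (0 11 7 5 9) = [11, 1, 2, 3, 4, 9, 6, 5, 8, 0, 10, 7]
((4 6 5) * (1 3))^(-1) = (1 3)(4 5 6) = ((1 3)(4 6 5))^(-1)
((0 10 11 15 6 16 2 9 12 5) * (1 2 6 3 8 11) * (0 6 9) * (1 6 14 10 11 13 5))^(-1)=((0 11 15 3 8 13 5 14 10 6 16 9 12 1 2))^(-1)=(0 2 1 12 9 16 6 10 14 5 13 8 3 15 11)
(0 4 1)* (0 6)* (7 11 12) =(0 4 1 6)(7 11 12) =[4, 6, 2, 3, 1, 5, 0, 11, 8, 9, 10, 12, 7]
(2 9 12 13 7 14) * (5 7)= (2 9 12 13 5 7 14)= [0, 1, 9, 3, 4, 7, 6, 14, 8, 12, 10, 11, 13, 5, 2]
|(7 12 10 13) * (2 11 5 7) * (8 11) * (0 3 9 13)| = 11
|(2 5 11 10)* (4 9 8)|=12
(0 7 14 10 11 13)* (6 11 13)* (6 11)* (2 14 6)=(0 7 6 2 14 10 13)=[7, 1, 14, 3, 4, 5, 2, 6, 8, 9, 13, 11, 12, 0, 10]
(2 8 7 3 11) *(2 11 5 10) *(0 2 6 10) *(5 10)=(11)(0 2 8 7 3 10 6 5)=[2, 1, 8, 10, 4, 0, 5, 3, 7, 9, 6, 11]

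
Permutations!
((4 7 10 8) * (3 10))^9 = (3 7 4 8 10)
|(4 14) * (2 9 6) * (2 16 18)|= 10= |(2 9 6 16 18)(4 14)|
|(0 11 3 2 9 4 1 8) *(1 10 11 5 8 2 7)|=|(0 5 8)(1 2 9 4 10 11 3 7)|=24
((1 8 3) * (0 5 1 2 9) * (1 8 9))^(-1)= (0 9 1 2 3 8 5)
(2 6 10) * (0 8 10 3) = [8, 1, 6, 0, 4, 5, 3, 7, 10, 9, 2] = (0 8 10 2 6 3)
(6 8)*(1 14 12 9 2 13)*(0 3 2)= (0 3 2 13 1 14 12 9)(6 8)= [3, 14, 13, 2, 4, 5, 8, 7, 6, 0, 10, 11, 9, 1, 12]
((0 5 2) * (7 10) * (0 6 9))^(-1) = ((0 5 2 6 9)(7 10))^(-1) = (0 9 6 2 5)(7 10)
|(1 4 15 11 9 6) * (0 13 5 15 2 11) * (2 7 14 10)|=|(0 13 5 15)(1 4 7 14 10 2 11 9 6)|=36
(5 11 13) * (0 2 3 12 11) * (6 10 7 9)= [2, 1, 3, 12, 4, 0, 10, 9, 8, 6, 7, 13, 11, 5]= (0 2 3 12 11 13 5)(6 10 7 9)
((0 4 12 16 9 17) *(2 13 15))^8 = (0 12 9)(2 15 13)(4 16 17) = ((0 4 12 16 9 17)(2 13 15))^8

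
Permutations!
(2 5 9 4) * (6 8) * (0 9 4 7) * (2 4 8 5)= (0 9 7)(5 8 6)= [9, 1, 2, 3, 4, 8, 5, 0, 6, 7]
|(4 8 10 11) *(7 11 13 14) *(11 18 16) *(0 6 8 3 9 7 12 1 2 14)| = |(0 6 8 10 13)(1 2 14 12)(3 9 7 18 16 11 4)| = 140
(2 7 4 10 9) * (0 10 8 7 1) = (0 10 9 2 1)(4 8 7) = [10, 0, 1, 3, 8, 5, 6, 4, 7, 2, 9]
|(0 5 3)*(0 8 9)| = 5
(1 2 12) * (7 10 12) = (1 2 7 10 12) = [0, 2, 7, 3, 4, 5, 6, 10, 8, 9, 12, 11, 1]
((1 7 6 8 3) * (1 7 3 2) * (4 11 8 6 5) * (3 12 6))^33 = (1 3 4 2 6 5 8 12 7 11)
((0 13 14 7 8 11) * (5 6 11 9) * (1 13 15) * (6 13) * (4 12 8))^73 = ((0 15 1 6 11)(4 12 8 9 5 13 14 7))^73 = (0 6 15 11 1)(4 12 8 9 5 13 14 7)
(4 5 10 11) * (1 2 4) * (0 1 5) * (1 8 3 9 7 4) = (0 8 3 9 7 4)(1 2)(5 10 11) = [8, 2, 1, 9, 0, 10, 6, 4, 3, 7, 11, 5]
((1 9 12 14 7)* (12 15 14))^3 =(1 14 9 7 15)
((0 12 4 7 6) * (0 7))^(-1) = (0 4 12)(6 7)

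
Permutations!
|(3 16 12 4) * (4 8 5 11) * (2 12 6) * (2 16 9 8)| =|(2 12)(3 9 8 5 11 4)(6 16)| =6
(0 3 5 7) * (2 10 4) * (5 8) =(0 3 8 5 7)(2 10 4) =[3, 1, 10, 8, 2, 7, 6, 0, 5, 9, 4]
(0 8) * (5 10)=(0 8)(5 10)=[8, 1, 2, 3, 4, 10, 6, 7, 0, 9, 5]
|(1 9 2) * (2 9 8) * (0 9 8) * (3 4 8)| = |(0 9 3 4 8 2 1)| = 7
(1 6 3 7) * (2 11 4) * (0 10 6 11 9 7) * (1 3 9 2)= (0 10 6 9 7 3)(1 11 4)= [10, 11, 2, 0, 1, 5, 9, 3, 8, 7, 6, 4]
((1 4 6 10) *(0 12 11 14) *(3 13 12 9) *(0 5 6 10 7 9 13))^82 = (0 12 14 6 9)(1 4 10)(3 13 11 5 7)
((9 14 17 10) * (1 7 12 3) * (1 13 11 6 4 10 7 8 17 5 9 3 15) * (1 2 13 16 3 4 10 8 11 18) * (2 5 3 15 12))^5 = ((1 11 6 10 4 8 17 7 2 13 18)(3 16 15 5 9 14))^5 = (1 8 18 4 13 10 2 6 7 11 17)(3 14 9 5 15 16)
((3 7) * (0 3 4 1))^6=((0 3 7 4 1))^6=(0 3 7 4 1)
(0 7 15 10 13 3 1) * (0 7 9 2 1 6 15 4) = (0 9 2 1 7 4)(3 6 15 10 13) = [9, 7, 1, 6, 0, 5, 15, 4, 8, 2, 13, 11, 12, 3, 14, 10]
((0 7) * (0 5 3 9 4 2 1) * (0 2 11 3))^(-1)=(0 5 7)(1 2)(3 11 4 9)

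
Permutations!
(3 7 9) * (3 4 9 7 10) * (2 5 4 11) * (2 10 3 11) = (2 5 4 9)(10 11) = [0, 1, 5, 3, 9, 4, 6, 7, 8, 2, 11, 10]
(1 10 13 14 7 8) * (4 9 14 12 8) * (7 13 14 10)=(1 7 4 9 10 14 13 12 8)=[0, 7, 2, 3, 9, 5, 6, 4, 1, 10, 14, 11, 8, 12, 13]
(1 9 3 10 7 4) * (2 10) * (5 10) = (1 9 3 2 5 10 7 4) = [0, 9, 5, 2, 1, 10, 6, 4, 8, 3, 7]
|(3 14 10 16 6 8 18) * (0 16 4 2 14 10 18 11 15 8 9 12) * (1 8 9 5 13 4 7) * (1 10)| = |(0 16 6 5 13 4 2 14 18 3 1 8 11 15 9 12)(7 10)| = 16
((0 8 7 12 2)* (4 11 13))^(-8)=((0 8 7 12 2)(4 11 13))^(-8)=(0 7 2 8 12)(4 11 13)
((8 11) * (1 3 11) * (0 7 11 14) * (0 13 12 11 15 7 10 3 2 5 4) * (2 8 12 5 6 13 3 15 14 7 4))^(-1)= ((0 10 15 4)(1 8)(2 6 13 5)(3 7 14)(11 12))^(-1)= (0 4 15 10)(1 8)(2 5 13 6)(3 14 7)(11 12)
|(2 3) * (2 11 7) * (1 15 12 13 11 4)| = 9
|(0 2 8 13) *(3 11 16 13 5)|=|(0 2 8 5 3 11 16 13)|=8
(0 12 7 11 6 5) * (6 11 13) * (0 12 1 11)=(0 1 11)(5 12 7 13 6)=[1, 11, 2, 3, 4, 12, 5, 13, 8, 9, 10, 0, 7, 6]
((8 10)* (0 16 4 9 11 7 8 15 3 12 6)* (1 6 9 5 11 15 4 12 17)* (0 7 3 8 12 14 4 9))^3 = ((0 16 14 4 5 11 3 17 1 6 7 12)(8 10 9 15))^3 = (0 4 3 6)(1 12 14 11)(5 17 7 16)(8 15 9 10)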